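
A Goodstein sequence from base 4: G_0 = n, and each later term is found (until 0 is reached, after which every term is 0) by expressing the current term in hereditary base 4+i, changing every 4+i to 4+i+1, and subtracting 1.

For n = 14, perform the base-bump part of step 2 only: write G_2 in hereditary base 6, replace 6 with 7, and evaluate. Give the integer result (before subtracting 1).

21

(0) 14|_4 = 3·4 + 2 ↦ 3·5 + 2|_5 = 17 ⇒ 16
(1) 16|_5 = 3·5 + 1 ↦ 3·6 + 1|_6 = 19 ⇒ 18
(2) 18|_6 = 3·6 ↦ 3·7|_7 = 21 ⇒ 20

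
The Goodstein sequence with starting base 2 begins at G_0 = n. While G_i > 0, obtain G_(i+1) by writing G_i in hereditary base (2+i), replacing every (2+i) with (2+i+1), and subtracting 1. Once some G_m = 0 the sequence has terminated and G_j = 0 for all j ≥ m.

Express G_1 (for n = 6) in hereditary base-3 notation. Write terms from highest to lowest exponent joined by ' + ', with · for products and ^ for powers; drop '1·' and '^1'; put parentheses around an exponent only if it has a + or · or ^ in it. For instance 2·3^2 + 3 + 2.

i=0: 6 = 2^2 + 2 (b=2); 2→3: 3^3 + 3 = 30; 30−1 = 29
i=1: 29 = 3^3 + 2 (b=3); 3→4: 4^4 + 2 = 258; 258−1 = 257

3^3 + 2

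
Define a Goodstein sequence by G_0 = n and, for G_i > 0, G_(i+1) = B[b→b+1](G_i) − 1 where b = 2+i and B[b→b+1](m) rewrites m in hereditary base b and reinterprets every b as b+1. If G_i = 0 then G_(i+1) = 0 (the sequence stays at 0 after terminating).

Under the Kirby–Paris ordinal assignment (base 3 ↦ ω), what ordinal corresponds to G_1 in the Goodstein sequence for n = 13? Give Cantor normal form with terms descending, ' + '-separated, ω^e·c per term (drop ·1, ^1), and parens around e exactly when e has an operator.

ω^(ω + 1) + ω^ω

step 0: 13 = 2^(2 + 1) + 2^2 + 1; sub 3 for 2: 3^(3 + 1) + 3^3 + 1; = 109; G_1 = 109−1 = 108
step 1: 108 = 3^(3 + 1) + 3^3; sub 4 for 3: 4^(4 + 1) + 4^4; = 1280; G_2 = 1280−1 = 1279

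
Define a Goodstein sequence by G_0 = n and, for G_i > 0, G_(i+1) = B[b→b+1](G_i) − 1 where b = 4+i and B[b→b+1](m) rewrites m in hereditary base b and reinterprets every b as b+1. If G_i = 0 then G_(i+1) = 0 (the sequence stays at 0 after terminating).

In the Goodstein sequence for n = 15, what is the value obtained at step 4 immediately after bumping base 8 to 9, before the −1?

G_0=15  [base 4] 3·4 + 3  →[4↦5]→  3·5 + 3 = 18  −1 ⇒ G_1=17
G_1=17  [base 5] 3·5 + 2  →[5↦6]→  3·6 + 2 = 20  −1 ⇒ G_2=19
G_2=19  [base 6] 3·6 + 1  →[6↦7]→  3·7 + 1 = 22  −1 ⇒ G_3=21
G_3=21  [base 7] 3·7  →[7↦8]→  3·8 = 24  −1 ⇒ G_4=23
G_4=23  [base 8] 2·8 + 7  →[8↦9]→  2·9 + 7 = 25  −1 ⇒ G_5=24

25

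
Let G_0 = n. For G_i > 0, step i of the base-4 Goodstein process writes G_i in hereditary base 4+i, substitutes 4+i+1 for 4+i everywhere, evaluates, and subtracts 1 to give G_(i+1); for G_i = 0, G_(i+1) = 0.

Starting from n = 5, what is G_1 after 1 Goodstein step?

5

[0] 5 ≡ 4 + 1 (base 4). Lift 5: 6. −1: 5.
[1] 5 ≡ 5 (base 5). Lift 6: 6. −1: 5.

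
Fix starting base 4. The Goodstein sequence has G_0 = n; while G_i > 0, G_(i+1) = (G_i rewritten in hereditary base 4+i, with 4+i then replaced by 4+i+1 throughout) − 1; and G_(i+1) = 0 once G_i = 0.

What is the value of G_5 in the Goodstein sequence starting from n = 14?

22

14 —HB4→ 3·4 + 2 —bump→ 3·5 + 2 = 17 —(−1)→ 16
16 —HB5→ 3·5 + 1 —bump→ 3·6 + 1 = 19 —(−1)→ 18
18 —HB6→ 3·6 —bump→ 3·7 = 21 —(−1)→ 20
20 —HB7→ 2·7 + 6 —bump→ 2·8 + 6 = 22 —(−1)→ 21
21 —HB8→ 2·8 + 5 —bump→ 2·9 + 5 = 23 —(−1)→ 22
22 —HB9→ 2·9 + 4 —bump→ 2·10 + 4 = 24 —(−1)→ 23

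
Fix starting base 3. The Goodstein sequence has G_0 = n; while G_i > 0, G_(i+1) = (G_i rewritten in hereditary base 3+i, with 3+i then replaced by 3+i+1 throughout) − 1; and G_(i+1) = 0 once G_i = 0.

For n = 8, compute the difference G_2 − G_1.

i=0: 8 = 2·3 + 2 (b=3); 3→4: 2·4 + 2 = 10; 10−1 = 9
i=1: 9 = 2·4 + 1 (b=4); 4→5: 2·5 + 1 = 11; 11−1 = 10

1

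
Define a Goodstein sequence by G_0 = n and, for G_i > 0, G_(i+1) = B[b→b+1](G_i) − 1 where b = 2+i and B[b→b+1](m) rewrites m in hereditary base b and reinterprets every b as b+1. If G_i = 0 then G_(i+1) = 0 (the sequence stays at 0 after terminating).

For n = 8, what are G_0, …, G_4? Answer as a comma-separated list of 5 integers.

8 —HB2→ 2^(2 + 1) —bump→ 3^(3 + 1) = 81 —(−1)→ 80
80 —HB3→ 2·3^3 + 2·3^2 + 2·3 + 2 —bump→ 2·4^4 + 2·4^2 + 2·4 + 2 = 554 —(−1)→ 553
553 —HB4→ 2·4^4 + 2·4^2 + 2·4 + 1 —bump→ 2·5^5 + 2·5^2 + 2·5 + 1 = 6311 —(−1)→ 6310
6310 —HB5→ 2·5^5 + 2·5^2 + 2·5 —bump→ 2·6^6 + 2·6^2 + 2·6 = 93396 —(−1)→ 93395

8, 80, 553, 6310, 93395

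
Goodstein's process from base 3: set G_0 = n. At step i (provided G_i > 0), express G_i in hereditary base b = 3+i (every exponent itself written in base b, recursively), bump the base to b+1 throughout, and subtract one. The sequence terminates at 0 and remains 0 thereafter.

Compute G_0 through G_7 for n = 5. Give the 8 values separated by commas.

5, 5, 5, 5, 4, 3, 2, 1

5 —HB3→ 3 + 2 —bump→ 4 + 2 = 6 —(−1)→ 5
5 —HB4→ 4 + 1 —bump→ 5 + 1 = 6 —(−1)→ 5
5 —HB5→ 5 —bump→ 6 = 6 —(−1)→ 5
5 —HB6→ 5 —bump→ 5 = 5 —(−1)→ 4
4 —HB7→ 4 —bump→ 4 = 4 —(−1)→ 3
3 —HB8→ 3 —bump→ 3 = 3 —(−1)→ 2
2 —HB9→ 2 —bump→ 2 = 2 —(−1)→ 1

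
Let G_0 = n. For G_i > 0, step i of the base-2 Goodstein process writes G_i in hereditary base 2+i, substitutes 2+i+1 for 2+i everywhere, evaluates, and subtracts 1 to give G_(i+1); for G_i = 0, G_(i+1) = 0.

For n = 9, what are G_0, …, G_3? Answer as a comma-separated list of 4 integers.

step 0: 9 = 2^(2 + 1) + 1; sub 3 for 2: 3^(3 + 1) + 1; = 82; G_1 = 82−1 = 81
step 1: 81 = 3^(3 + 1); sub 4 for 3: 4^(4 + 1); = 1024; G_2 = 1024−1 = 1023
step 2: 1023 = 3·4^4 + 3·4^3 + 3·4^2 + 3·4 + 3; sub 5 for 4: 3·5^5 + 3·5^3 + 3·5^2 + 3·5 + 3; = 9843; G_3 = 9843−1 = 9842

9, 81, 1023, 9842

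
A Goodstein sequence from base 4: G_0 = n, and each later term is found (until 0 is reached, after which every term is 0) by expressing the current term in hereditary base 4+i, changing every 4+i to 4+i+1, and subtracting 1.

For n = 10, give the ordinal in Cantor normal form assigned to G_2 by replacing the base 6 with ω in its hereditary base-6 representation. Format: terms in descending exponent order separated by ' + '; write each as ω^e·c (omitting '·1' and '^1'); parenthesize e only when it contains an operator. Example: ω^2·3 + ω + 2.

i=0: 10 = 2·4 + 2 (b=4); 4→5: 2·5 + 2 = 12; 12−1 = 11
i=1: 11 = 2·5 + 1 (b=5); 5→6: 2·6 + 1 = 13; 13−1 = 12
i=2: 12 = 2·6 (b=6); 6→7: 2·7 = 14; 14−1 = 13

ω·2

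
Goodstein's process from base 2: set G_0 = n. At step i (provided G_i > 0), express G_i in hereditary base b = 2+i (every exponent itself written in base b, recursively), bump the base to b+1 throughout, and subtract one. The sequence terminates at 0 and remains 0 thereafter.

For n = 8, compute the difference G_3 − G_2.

5757

[0] 8 ≡ 2^(2 + 1) (base 2). Lift 3: 81. −1: 80.
[1] 80 ≡ 2·3^3 + 2·3^2 + 2·3 + 2 (base 3). Lift 4: 554. −1: 553.
[2] 553 ≡ 2·4^4 + 2·4^2 + 2·4 + 1 (base 4). Lift 5: 6311. −1: 6310.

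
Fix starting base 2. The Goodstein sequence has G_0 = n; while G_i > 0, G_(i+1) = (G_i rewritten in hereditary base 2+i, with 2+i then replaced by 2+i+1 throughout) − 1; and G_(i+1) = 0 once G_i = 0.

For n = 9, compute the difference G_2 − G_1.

9 —HB2→ 2^(2 + 1) + 1 —bump→ 3^(3 + 1) + 1 = 82 —(−1)→ 81
81 —HB3→ 3^(3 + 1) —bump→ 4^(4 + 1) = 1024 —(−1)→ 1023

942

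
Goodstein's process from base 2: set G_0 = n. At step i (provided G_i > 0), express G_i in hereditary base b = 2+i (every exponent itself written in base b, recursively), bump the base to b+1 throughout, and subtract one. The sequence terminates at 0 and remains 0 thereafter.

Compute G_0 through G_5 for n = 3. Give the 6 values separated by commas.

i=0: 3 = 2 + 1 (b=2); 2→3: 3 + 1 = 4; 4−1 = 3
i=1: 3 = 3 (b=3); 3→4: 4 = 4; 4−1 = 3
i=2: 3 = 3 (b=4); 4→5: 3 = 3; 3−1 = 2
i=3: 2 = 2 (b=5); 5→6: 2 = 2; 2−1 = 1
i=4: 1 = 1 (b=6); 6→7: 1 = 1; 1−1 = 0

3, 3, 3, 2, 1, 0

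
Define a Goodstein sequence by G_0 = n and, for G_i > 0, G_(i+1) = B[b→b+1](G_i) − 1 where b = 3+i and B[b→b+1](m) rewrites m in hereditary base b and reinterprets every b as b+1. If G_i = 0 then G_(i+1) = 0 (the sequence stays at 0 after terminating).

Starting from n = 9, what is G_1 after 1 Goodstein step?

15

[0] 9 ≡ 3^2 (base 3). Lift 4: 16. −1: 15.
[1] 15 ≡ 3·4 + 3 (base 4). Lift 5: 18. −1: 17.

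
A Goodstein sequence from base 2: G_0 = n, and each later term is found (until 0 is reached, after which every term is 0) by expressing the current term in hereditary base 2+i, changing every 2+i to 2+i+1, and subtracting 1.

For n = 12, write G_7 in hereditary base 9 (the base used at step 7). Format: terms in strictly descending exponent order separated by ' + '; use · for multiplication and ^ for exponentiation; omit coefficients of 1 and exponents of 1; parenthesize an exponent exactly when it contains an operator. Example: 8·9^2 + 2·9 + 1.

9^(9 + 1) + 2·9^2 + 9 + 2

12 —HB2→ 2^(2 + 1) + 2^2 —bump→ 3^(3 + 1) + 3^3 = 108 —(−1)→ 107
107 —HB3→ 3^(3 + 1) + 2·3^2 + 2·3 + 2 —bump→ 4^(4 + 1) + 2·4^2 + 2·4 + 2 = 1066 —(−1)→ 1065
1065 —HB4→ 4^(4 + 1) + 2·4^2 + 2·4 + 1 —bump→ 5^(5 + 1) + 2·5^2 + 2·5 + 1 = 15686 —(−1)→ 15685
15685 —HB5→ 5^(5 + 1) + 2·5^2 + 2·5 —bump→ 6^(6 + 1) + 2·6^2 + 2·6 = 280020 —(−1)→ 280019
280019 —HB6→ 6^(6 + 1) + 2·6^2 + 6 + 5 —bump→ 7^(7 + 1) + 2·7^2 + 7 + 5 = 5764911 —(−1)→ 5764910
5764910 —HB7→ 7^(7 + 1) + 2·7^2 + 7 + 4 —bump→ 8^(8 + 1) + 2·8^2 + 8 + 4 = 134217868 —(−1)→ 134217867
134217867 —HB8→ 8^(8 + 1) + 2·8^2 + 8 + 3 —bump→ 9^(9 + 1) + 2·9^2 + 9 + 3 = 3486784575 —(−1)→ 3486784574
3486784574 —HB9→ 9^(9 + 1) + 2·9^2 + 9 + 2 —bump→ 10^(10 + 1) + 2·10^2 + 10 + 2 = 100000000212 —(−1)→ 100000000211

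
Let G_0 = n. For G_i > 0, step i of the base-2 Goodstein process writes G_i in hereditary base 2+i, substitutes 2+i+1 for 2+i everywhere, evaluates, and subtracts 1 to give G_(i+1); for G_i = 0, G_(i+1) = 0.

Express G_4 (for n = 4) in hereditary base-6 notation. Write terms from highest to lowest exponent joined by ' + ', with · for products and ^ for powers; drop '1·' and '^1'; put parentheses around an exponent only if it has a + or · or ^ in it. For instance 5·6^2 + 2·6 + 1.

G_0=4  [base 2] 2^2  →[2↦3]→  3^3 = 27  −1 ⇒ G_1=26
G_1=26  [base 3] 2·3^2 + 2·3 + 2  →[3↦4]→  2·4^2 + 2·4 + 2 = 42  −1 ⇒ G_2=41
G_2=41  [base 4] 2·4^2 + 2·4 + 1  →[4↦5]→  2·5^2 + 2·5 + 1 = 61  −1 ⇒ G_3=60
G_3=60  [base 5] 2·5^2 + 2·5  →[5↦6]→  2·6^2 + 2·6 = 84  −1 ⇒ G_4=83
G_4=83  [base 6] 2·6^2 + 6 + 5  →[6↦7]→  2·7^2 + 7 + 5 = 110  −1 ⇒ G_5=109

2·6^2 + 6 + 5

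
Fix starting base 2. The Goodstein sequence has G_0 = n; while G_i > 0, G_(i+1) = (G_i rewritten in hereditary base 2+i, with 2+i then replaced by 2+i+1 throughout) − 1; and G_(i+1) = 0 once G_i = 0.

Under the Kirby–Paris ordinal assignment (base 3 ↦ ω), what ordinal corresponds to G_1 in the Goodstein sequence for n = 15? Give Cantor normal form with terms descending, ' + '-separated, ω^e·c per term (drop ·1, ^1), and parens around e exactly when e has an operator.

ω^(ω + 1) + ω^ω + ω

[0] 15 ≡ 2^(2 + 1) + 2^2 + 2 + 1 (base 2). Lift 3: 112. −1: 111.
[1] 111 ≡ 3^(3 + 1) + 3^3 + 3 (base 3). Lift 4: 1284. −1: 1283.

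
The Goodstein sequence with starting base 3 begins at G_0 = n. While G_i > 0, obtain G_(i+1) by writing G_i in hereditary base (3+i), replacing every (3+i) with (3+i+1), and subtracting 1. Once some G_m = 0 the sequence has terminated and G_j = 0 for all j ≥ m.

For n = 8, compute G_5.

11

step 0: 8 = 2·3 + 2; sub 4 for 3: 2·4 + 2; = 10; G_1 = 10−1 = 9
step 1: 9 = 2·4 + 1; sub 5 for 4: 2·5 + 1; = 11; G_2 = 11−1 = 10
step 2: 10 = 2·5; sub 6 for 5: 2·6; = 12; G_3 = 12−1 = 11
step 3: 11 = 6 + 5; sub 7 for 6: 7 + 5; = 12; G_4 = 12−1 = 11
step 4: 11 = 7 + 4; sub 8 for 7: 8 + 4; = 12; G_5 = 12−1 = 11
step 5: 11 = 8 + 3; sub 9 for 8: 9 + 3; = 12; G_6 = 12−1 = 11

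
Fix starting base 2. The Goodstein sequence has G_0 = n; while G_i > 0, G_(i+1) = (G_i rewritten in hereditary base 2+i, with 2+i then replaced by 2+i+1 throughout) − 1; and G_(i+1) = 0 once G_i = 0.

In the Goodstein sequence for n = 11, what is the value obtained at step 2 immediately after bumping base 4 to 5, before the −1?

15628

(0) 11|_2 = 2^(2 + 1) + 2 + 1 ↦ 3^(3 + 1) + 3 + 1|_3 = 85 ⇒ 84
(1) 84|_3 = 3^(3 + 1) + 3 ↦ 4^(4 + 1) + 4|_4 = 1028 ⇒ 1027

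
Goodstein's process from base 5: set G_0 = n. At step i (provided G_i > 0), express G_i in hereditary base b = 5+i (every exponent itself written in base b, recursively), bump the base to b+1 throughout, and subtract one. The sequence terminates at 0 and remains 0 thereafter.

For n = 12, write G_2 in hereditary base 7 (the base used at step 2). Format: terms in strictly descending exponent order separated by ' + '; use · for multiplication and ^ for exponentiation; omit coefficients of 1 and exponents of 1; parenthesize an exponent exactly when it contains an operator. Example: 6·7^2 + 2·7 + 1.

i=0: 12 = 2·5 + 2 (b=5); 5→6: 2·6 + 2 = 14; 14−1 = 13
i=1: 13 = 2·6 + 1 (b=6); 6→7: 2·7 + 1 = 15; 15−1 = 14

2·7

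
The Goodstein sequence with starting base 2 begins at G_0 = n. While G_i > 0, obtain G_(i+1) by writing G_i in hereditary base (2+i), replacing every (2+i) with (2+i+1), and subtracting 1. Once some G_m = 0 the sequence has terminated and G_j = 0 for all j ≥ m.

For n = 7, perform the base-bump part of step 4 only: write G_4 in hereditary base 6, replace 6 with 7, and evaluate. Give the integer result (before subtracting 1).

base 2: 7 = 2^2 + 2 + 1; at 3: 3^3 + 3 + 1 = 31; next = 30
base 3: 30 = 3^3 + 3; at 4: 4^4 + 4 = 260; next = 259
base 4: 259 = 4^4 + 3; at 5: 5^5 + 3 = 3128; next = 3127
base 5: 3127 = 5^5 + 2; at 6: 6^6 + 2 = 46658; next = 46657

823544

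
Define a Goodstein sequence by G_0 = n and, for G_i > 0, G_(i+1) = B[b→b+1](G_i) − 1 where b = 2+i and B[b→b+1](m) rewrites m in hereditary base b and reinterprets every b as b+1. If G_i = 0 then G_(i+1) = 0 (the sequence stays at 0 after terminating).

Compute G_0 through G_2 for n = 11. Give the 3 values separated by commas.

11, 84, 1027

11 —HB2→ 2^(2 + 1) + 2 + 1 —bump→ 3^(3 + 1) + 3 + 1 = 85 —(−1)→ 84
84 —HB3→ 3^(3 + 1) + 3 —bump→ 4^(4 + 1) + 4 = 1028 —(−1)→ 1027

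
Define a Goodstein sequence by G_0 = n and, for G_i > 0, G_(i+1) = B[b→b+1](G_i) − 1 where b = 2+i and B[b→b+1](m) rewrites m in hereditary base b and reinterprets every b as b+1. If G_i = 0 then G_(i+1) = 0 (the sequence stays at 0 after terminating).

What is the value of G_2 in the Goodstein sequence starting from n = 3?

[0] 3 ≡ 2 + 1 (base 2). Lift 3: 4. −1: 3.
[1] 3 ≡ 3 (base 3). Lift 4: 4. −1: 3.
[2] 3 ≡ 3 (base 4). Lift 5: 3. −1: 2.

3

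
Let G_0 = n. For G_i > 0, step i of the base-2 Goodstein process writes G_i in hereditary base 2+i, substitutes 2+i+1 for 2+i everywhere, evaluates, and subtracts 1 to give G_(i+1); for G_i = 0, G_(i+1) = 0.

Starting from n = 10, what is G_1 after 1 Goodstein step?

G_0 = 10. HB_2(10) = 2^(2 + 1) + 2. Bump = 84. G_1 = 83.
G_1 = 83. HB_3(83) = 3^(3 + 1) + 2. Bump = 1026. G_2 = 1025.

83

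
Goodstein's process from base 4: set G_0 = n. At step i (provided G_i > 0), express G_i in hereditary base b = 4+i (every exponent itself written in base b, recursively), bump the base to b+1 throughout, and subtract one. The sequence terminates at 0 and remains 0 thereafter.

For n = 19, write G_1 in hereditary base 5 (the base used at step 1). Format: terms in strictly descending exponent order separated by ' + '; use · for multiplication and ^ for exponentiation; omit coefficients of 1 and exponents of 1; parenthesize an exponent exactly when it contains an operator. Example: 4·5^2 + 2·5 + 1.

(0) 19|_4 = 4^2 + 3 ↦ 5^2 + 3|_5 = 28 ⇒ 27
(1) 27|_5 = 5^2 + 2 ↦ 6^2 + 2|_6 = 38 ⇒ 37

5^2 + 2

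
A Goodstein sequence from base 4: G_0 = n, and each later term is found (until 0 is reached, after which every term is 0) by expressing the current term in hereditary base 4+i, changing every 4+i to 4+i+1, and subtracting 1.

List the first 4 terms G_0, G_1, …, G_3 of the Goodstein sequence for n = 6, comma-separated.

6, 6, 6, 6

[0] 6 ≡ 4 + 2 (base 4). Lift 5: 7. −1: 6.
[1] 6 ≡ 5 + 1 (base 5). Lift 6: 7. −1: 6.
[2] 6 ≡ 6 (base 6). Lift 7: 7. −1: 6.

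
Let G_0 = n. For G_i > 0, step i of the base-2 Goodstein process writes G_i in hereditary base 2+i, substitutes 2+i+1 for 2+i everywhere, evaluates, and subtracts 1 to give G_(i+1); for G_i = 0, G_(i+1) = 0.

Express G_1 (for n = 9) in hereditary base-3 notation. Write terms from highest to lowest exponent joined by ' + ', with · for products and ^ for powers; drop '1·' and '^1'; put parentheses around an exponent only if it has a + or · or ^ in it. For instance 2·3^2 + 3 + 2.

3^(3 + 1)

[0] 9 ≡ 2^(2 + 1) + 1 (base 2). Lift 3: 82. −1: 81.
[1] 81 ≡ 3^(3 + 1) (base 3). Lift 4: 1024. −1: 1023.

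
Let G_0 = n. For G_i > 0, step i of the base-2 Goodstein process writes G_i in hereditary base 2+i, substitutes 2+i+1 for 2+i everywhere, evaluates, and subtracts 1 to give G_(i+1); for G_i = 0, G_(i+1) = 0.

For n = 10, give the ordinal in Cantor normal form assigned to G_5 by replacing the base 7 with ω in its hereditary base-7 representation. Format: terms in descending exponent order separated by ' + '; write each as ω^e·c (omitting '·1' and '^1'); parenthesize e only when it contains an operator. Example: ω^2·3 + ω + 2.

(0) 10|_2 = 2^(2 + 1) + 2 ↦ 3^(3 + 1) + 3|_3 = 84 ⇒ 83
(1) 83|_3 = 3^(3 + 1) + 2 ↦ 4^(4 + 1) + 2|_4 = 1026 ⇒ 1025
(2) 1025|_4 = 4^(4 + 1) + 1 ↦ 5^(5 + 1) + 1|_5 = 15626 ⇒ 15625
(3) 15625|_5 = 5^(5 + 1) ↦ 6^(6 + 1)|_6 = 279936 ⇒ 279935
(4) 279935|_6 = 5·6^6 + 5·6^5 + 5·6^4 + 5·6^3 + 5·6^2 + 5·6 + 5 ↦ 5·7^7 + 5·7^5 + 5·7^4 + 5·7^3 + 5·7^2 + 5·7 + 5|_7 = 4215755 ⇒ 4215754

ω^ω·5 + ω^5·5 + ω^4·5 + ω^3·5 + ω^2·5 + ω·5 + 4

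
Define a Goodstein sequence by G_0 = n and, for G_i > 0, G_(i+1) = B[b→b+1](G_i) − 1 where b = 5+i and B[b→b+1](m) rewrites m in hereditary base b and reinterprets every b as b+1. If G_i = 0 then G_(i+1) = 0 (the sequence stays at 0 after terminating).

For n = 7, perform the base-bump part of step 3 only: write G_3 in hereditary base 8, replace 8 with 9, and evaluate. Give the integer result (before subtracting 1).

7

step 0: 7 = 5 + 2; sub 6 for 5: 6 + 2; = 8; G_1 = 8−1 = 7
step 1: 7 = 6 + 1; sub 7 for 6: 7 + 1; = 8; G_2 = 8−1 = 7
step 2: 7 = 7; sub 8 for 7: 8; = 8; G_3 = 8−1 = 7
step 3: 7 = 7; sub 9 for 8: 7; = 7; G_4 = 7−1 = 6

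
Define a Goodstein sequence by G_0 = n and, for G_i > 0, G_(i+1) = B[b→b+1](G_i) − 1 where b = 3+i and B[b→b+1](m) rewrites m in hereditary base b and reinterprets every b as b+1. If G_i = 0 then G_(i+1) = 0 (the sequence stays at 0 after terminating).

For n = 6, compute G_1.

step 0: 6 = 2·3; sub 4 for 3: 2·4; = 8; G_1 = 8−1 = 7
step 1: 7 = 4 + 3; sub 5 for 4: 5 + 3; = 8; G_2 = 8−1 = 7

7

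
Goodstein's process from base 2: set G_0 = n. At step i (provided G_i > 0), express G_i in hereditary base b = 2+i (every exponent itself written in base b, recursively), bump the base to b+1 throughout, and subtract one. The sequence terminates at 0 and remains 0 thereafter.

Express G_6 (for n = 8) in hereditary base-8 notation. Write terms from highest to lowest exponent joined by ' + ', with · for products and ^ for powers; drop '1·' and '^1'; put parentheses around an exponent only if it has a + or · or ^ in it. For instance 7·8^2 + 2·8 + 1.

step 0: 8 = 2^(2 + 1); sub 3 for 2: 3^(3 + 1); = 81; G_1 = 81−1 = 80
step 1: 80 = 2·3^3 + 2·3^2 + 2·3 + 2; sub 4 for 3: 2·4^4 + 2·4^2 + 2·4 + 2; = 554; G_2 = 554−1 = 553
step 2: 553 = 2·4^4 + 2·4^2 + 2·4 + 1; sub 5 for 4: 2·5^5 + 2·5^2 + 2·5 + 1; = 6311; G_3 = 6311−1 = 6310
step 3: 6310 = 2·5^5 + 2·5^2 + 2·5; sub 6 for 5: 2·6^6 + 2·6^2 + 2·6; = 93396; G_4 = 93396−1 = 93395
step 4: 93395 = 2·6^6 + 2·6^2 + 6 + 5; sub 7 for 6: 2·7^7 + 2·7^2 + 7 + 5; = 1647196; G_5 = 1647196−1 = 1647195
step 5: 1647195 = 2·7^7 + 2·7^2 + 7 + 4; sub 8 for 7: 2·8^8 + 2·8^2 + 8 + 4; = 33554572; G_6 = 33554572−1 = 33554571
step 6: 33554571 = 2·8^8 + 2·8^2 + 8 + 3; sub 9 for 8: 2·9^9 + 2·9^2 + 9 + 3; = 774841152; G_7 = 774841152−1 = 774841151

2·8^8 + 2·8^2 + 8 + 3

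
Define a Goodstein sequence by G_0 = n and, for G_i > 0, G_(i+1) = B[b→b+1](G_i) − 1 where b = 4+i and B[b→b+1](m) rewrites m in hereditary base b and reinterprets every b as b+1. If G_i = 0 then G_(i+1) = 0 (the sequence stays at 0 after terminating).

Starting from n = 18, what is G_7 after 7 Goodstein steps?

step 0: 18 = 4^2 + 2; sub 5 for 4: 5^2 + 2; = 27; G_1 = 27−1 = 26
step 1: 26 = 5^2 + 1; sub 6 for 5: 6^2 + 1; = 37; G_2 = 37−1 = 36
step 2: 36 = 6^2; sub 7 for 6: 7^2; = 49; G_3 = 49−1 = 48
step 3: 48 = 6·7 + 6; sub 8 for 7: 6·8 + 6; = 54; G_4 = 54−1 = 53
step 4: 53 = 6·8 + 5; sub 9 for 8: 6·9 + 5; = 59; G_5 = 59−1 = 58
step 5: 58 = 6·9 + 4; sub 10 for 9: 6·10 + 4; = 64; G_6 = 64−1 = 63
step 6: 63 = 6·10 + 3; sub 11 for 10: 6·11 + 3; = 69; G_7 = 69−1 = 68

68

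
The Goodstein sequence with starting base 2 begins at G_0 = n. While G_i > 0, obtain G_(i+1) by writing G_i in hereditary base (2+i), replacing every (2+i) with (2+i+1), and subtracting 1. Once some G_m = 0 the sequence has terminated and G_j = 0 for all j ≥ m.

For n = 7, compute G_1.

30

(0) 7|_2 = 2^2 + 2 + 1 ↦ 3^3 + 3 + 1|_3 = 31 ⇒ 30
(1) 30|_3 = 3^3 + 3 ↦ 4^4 + 4|_4 = 260 ⇒ 259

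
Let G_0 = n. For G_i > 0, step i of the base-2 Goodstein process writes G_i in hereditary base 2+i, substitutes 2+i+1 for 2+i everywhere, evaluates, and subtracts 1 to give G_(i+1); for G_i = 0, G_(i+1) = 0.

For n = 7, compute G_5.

823543

base 2: 7 = 2^2 + 2 + 1; at 3: 3^3 + 3 + 1 = 31; next = 30
base 3: 30 = 3^3 + 3; at 4: 4^4 + 4 = 260; next = 259
base 4: 259 = 4^4 + 3; at 5: 5^5 + 3 = 3128; next = 3127
base 5: 3127 = 5^5 + 2; at 6: 6^6 + 2 = 46658; next = 46657
base 6: 46657 = 6^6 + 1; at 7: 7^7 + 1 = 823544; next = 823543
base 7: 823543 = 7^7; at 8: 8^8 = 16777216; next = 16777215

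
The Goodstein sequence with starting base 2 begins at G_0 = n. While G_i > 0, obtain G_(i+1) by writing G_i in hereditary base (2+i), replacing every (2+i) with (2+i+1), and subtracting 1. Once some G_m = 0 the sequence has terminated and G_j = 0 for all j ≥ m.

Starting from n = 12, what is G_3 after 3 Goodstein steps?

G_0=12  [base 2] 2^(2 + 1) + 2^2  →[2↦3]→  3^(3 + 1) + 3^3 = 108  −1 ⇒ G_1=107
G_1=107  [base 3] 3^(3 + 1) + 2·3^2 + 2·3 + 2  →[3↦4]→  4^(4 + 1) + 2·4^2 + 2·4 + 2 = 1066  −1 ⇒ G_2=1065
G_2=1065  [base 4] 4^(4 + 1) + 2·4^2 + 2·4 + 1  →[4↦5]→  5^(5 + 1) + 2·5^2 + 2·5 + 1 = 15686  −1 ⇒ G_3=15685
G_3=15685  [base 5] 5^(5 + 1) + 2·5^2 + 2·5  →[5↦6]→  6^(6 + 1) + 2·6^2 + 2·6 = 280020  −1 ⇒ G_4=280019

15685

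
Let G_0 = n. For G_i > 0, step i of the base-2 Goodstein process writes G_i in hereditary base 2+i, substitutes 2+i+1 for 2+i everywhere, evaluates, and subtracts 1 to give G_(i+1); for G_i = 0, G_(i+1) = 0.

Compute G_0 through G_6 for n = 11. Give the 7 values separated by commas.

G_0=11  [base 2] 2^(2 + 1) + 2 + 1  →[2↦3]→  3^(3 + 1) + 3 + 1 = 85  −1 ⇒ G_1=84
G_1=84  [base 3] 3^(3 + 1) + 3  →[3↦4]→  4^(4 + 1) + 4 = 1028  −1 ⇒ G_2=1027
G_2=1027  [base 4] 4^(4 + 1) + 3  →[4↦5]→  5^(5 + 1) + 3 = 15628  −1 ⇒ G_3=15627
G_3=15627  [base 5] 5^(5 + 1) + 2  →[5↦6]→  6^(6 + 1) + 2 = 279938  −1 ⇒ G_4=279937
G_4=279937  [base 6] 6^(6 + 1) + 1  →[6↦7]→  7^(7 + 1) + 1 = 5764802  −1 ⇒ G_5=5764801
G_5=5764801  [base 7] 7^(7 + 1)  →[7↦8]→  8^(8 + 1) = 134217728  −1 ⇒ G_6=134217727

11, 84, 1027, 15627, 279937, 5764801, 134217727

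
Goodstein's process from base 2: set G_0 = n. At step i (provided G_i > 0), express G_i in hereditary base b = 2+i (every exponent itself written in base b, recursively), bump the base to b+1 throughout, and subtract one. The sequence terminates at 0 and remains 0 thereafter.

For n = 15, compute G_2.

1283

base 2: 15 = 2^(2 + 1) + 2^2 + 2 + 1; at 3: 3^(3 + 1) + 3^3 + 3 + 1 = 112; next = 111
base 3: 111 = 3^(3 + 1) + 3^3 + 3; at 4: 4^(4 + 1) + 4^4 + 4 = 1284; next = 1283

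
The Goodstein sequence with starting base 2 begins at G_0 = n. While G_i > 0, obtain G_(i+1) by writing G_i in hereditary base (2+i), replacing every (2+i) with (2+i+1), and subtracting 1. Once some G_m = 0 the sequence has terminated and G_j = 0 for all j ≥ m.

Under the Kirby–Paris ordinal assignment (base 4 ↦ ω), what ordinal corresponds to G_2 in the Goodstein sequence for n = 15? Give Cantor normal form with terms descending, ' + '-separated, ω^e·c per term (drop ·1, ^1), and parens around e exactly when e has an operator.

ω^(ω + 1) + ω^ω + 3

i=0: 15 = 2^(2 + 1) + 2^2 + 2 + 1 (b=2); 2→3: 3^(3 + 1) + 3^3 + 3 + 1 = 112; 112−1 = 111
i=1: 111 = 3^(3 + 1) + 3^3 + 3 (b=3); 3→4: 4^(4 + 1) + 4^4 + 4 = 1284; 1284−1 = 1283
i=2: 1283 = 4^(4 + 1) + 4^4 + 3 (b=4); 4→5: 5^(5 + 1) + 5^5 + 3 = 18753; 18753−1 = 18752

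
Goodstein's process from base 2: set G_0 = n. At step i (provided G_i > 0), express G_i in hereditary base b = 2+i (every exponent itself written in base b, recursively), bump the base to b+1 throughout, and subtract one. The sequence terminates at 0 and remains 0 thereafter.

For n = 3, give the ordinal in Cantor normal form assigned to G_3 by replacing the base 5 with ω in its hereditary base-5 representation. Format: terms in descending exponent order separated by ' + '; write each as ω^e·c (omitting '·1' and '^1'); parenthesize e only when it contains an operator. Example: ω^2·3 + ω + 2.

2

step 0: 3 = 2 + 1; sub 3 for 2: 3 + 1; = 4; G_1 = 4−1 = 3
step 1: 3 = 3; sub 4 for 3: 4; = 4; G_2 = 4−1 = 3
step 2: 3 = 3; sub 5 for 4: 3; = 3; G_3 = 3−1 = 2
step 3: 2 = 2; sub 6 for 5: 2; = 2; G_4 = 2−1 = 1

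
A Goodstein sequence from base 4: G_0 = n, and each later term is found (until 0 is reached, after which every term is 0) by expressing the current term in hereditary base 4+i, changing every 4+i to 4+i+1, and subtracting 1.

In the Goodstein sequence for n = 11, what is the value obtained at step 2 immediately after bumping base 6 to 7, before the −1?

[0] 11 ≡ 2·4 + 3 (base 4). Lift 5: 13. −1: 12.
[1] 12 ≡ 2·5 + 2 (base 5). Lift 6: 14. −1: 13.
[2] 13 ≡ 2·6 + 1 (base 6). Lift 7: 15. −1: 14.

15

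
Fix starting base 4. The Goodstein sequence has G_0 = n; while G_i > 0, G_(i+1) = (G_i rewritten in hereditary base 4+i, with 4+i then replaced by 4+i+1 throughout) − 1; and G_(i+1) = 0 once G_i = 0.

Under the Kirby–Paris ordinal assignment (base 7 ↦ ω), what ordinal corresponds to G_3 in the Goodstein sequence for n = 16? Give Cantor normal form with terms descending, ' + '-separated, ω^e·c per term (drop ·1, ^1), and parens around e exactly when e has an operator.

ω·4 + 2

step 0: 16 = 4^2; sub 5 for 4: 5^2; = 25; G_1 = 25−1 = 24
step 1: 24 = 4·5 + 4; sub 6 for 5: 4·6 + 4; = 28; G_2 = 28−1 = 27
step 2: 27 = 4·6 + 3; sub 7 for 6: 4·7 + 3; = 31; G_3 = 31−1 = 30
step 3: 30 = 4·7 + 2; sub 8 for 7: 4·8 + 2; = 34; G_4 = 34−1 = 33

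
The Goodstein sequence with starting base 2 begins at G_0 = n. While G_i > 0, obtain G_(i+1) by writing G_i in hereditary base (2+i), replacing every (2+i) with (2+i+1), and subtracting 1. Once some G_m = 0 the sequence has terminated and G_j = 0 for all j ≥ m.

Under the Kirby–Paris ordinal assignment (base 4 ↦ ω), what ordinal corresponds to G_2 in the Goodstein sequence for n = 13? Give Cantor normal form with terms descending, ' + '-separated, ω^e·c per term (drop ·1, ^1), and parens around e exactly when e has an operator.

ω^(ω + 1) + ω^3·3 + ω^2·3 + ω·3 + 3

13 —HB2→ 2^(2 + 1) + 2^2 + 1 —bump→ 3^(3 + 1) + 3^3 + 1 = 109 —(−1)→ 108
108 —HB3→ 3^(3 + 1) + 3^3 —bump→ 4^(4 + 1) + 4^4 = 1280 —(−1)→ 1279
1279 —HB4→ 4^(4 + 1) + 3·4^3 + 3·4^2 + 3·4 + 3 —bump→ 5^(5 + 1) + 3·5^3 + 3·5^2 + 3·5 + 3 = 16093 —(−1)→ 16092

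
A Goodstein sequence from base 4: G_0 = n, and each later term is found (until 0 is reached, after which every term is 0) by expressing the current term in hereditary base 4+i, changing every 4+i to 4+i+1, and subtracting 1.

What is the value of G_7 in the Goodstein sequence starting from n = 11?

15

11 —HB4→ 2·4 + 3 —bump→ 2·5 + 3 = 13 —(−1)→ 12
12 —HB5→ 2·5 + 2 —bump→ 2·6 + 2 = 14 —(−1)→ 13
13 —HB6→ 2·6 + 1 —bump→ 2·7 + 1 = 15 —(−1)→ 14
14 —HB7→ 2·7 —bump→ 2·8 = 16 —(−1)→ 15
15 —HB8→ 8 + 7 —bump→ 9 + 7 = 16 —(−1)→ 15
15 —HB9→ 9 + 6 —bump→ 10 + 6 = 16 —(−1)→ 15
15 —HB10→ 10 + 5 —bump→ 11 + 5 = 16 —(−1)→ 15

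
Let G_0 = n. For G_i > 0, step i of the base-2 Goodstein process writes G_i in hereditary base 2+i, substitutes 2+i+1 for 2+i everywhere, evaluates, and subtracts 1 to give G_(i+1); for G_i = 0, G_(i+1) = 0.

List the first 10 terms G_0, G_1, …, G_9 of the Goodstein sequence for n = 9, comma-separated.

9, 81, 1023, 9842, 140743, 2471826, 50333399, 1162263921, 30000003325, 855935016215

i=0: 9 = 2^(2 + 1) + 1 (b=2); 2→3: 3^(3 + 1) + 1 = 82; 82−1 = 81
i=1: 81 = 3^(3 + 1) (b=3); 3→4: 4^(4 + 1) = 1024; 1024−1 = 1023
i=2: 1023 = 3·4^4 + 3·4^3 + 3·4^2 + 3·4 + 3 (b=4); 4→5: 3·5^5 + 3·5^3 + 3·5^2 + 3·5 + 3 = 9843; 9843−1 = 9842
i=3: 9842 = 3·5^5 + 3·5^3 + 3·5^2 + 3·5 + 2 (b=5); 5→6: 3·6^6 + 3·6^3 + 3·6^2 + 3·6 + 2 = 140744; 140744−1 = 140743
i=4: 140743 = 3·6^6 + 3·6^3 + 3·6^2 + 3·6 + 1 (b=6); 6→7: 3·7^7 + 3·7^3 + 3·7^2 + 3·7 + 1 = 2471827; 2471827−1 = 2471826
i=5: 2471826 = 3·7^7 + 3·7^3 + 3·7^2 + 3·7 (b=7); 7→8: 3·8^8 + 3·8^3 + 3·8^2 + 3·8 = 50333400; 50333400−1 = 50333399
i=6: 50333399 = 3·8^8 + 3·8^3 + 3·8^2 + 2·8 + 7 (b=8); 8→9: 3·9^9 + 3·9^3 + 3·9^2 + 2·9 + 7 = 1162263922; 1162263922−1 = 1162263921
i=7: 1162263921 = 3·9^9 + 3·9^3 + 3·9^2 + 2·9 + 6 (b=9); 9→10: 3·10^10 + 3·10^3 + 3·10^2 + 2·10 + 6 = 30000003326; 30000003326−1 = 30000003325
i=8: 30000003325 = 3·10^10 + 3·10^3 + 3·10^2 + 2·10 + 5 (b=10); 10→11: 3·11^11 + 3·11^3 + 3·11^2 + 2·11 + 5 = 855935016216; 855935016216−1 = 855935016215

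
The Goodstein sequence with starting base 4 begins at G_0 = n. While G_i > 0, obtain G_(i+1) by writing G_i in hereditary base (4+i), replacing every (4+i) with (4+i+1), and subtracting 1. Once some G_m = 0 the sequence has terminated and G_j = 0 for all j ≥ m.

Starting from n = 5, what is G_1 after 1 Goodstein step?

G_0 = 5. HB_4(5) = 4 + 1. Bump = 6. G_1 = 5.
G_1 = 5. HB_5(5) = 5. Bump = 6. G_2 = 5.

5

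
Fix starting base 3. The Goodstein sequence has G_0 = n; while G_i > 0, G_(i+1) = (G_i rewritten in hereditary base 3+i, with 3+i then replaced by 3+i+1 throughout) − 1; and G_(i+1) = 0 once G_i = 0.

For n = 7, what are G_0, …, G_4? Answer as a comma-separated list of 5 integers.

G_0 = 7. HB_3(7) = 2·3 + 1. Bump = 9. G_1 = 8.
G_1 = 8. HB_4(8) = 2·4. Bump = 10. G_2 = 9.
G_2 = 9. HB_5(9) = 5 + 4. Bump = 10. G_3 = 9.
G_3 = 9. HB_6(9) = 6 + 3. Bump = 10. G_4 = 9.

7, 8, 9, 9, 9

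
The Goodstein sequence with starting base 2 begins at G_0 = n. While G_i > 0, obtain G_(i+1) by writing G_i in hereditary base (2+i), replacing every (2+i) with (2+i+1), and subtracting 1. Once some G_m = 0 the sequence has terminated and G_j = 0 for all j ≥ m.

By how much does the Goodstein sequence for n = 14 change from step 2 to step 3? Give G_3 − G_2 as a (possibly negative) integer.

(0) 14|_2 = 2^(2 + 1) + 2^2 + 2 ↦ 3^(3 + 1) + 3^3 + 3|_3 = 111 ⇒ 110
(1) 110|_3 = 3^(3 + 1) + 3^3 + 2 ↦ 4^(4 + 1) + 4^4 + 2|_4 = 1282 ⇒ 1281
(2) 1281|_4 = 4^(4 + 1) + 4^4 + 1 ↦ 5^(5 + 1) + 5^5 + 1|_5 = 18751 ⇒ 18750

17469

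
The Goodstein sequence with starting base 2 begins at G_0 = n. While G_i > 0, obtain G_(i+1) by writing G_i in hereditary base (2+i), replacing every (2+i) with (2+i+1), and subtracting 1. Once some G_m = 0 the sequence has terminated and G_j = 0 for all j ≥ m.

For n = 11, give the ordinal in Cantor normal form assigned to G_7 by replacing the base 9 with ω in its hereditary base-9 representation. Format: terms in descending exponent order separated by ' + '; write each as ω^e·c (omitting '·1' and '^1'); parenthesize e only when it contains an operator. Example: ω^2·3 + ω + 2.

ω^ω·7 + ω^7·7 + ω^6·7 + ω^5·7 + ω^4·7 + ω^3·7 + ω^2·7 + ω·7 + 6

G_0 = 11. HB_2(11) = 2^(2 + 1) + 2 + 1. Bump = 85. G_1 = 84.
G_1 = 84. HB_3(84) = 3^(3 + 1) + 3. Bump = 1028. G_2 = 1027.
G_2 = 1027. HB_4(1027) = 4^(4 + 1) + 3. Bump = 15628. G_3 = 15627.
G_3 = 15627. HB_5(15627) = 5^(5 + 1) + 2. Bump = 279938. G_4 = 279937.
G_4 = 279937. HB_6(279937) = 6^(6 + 1) + 1. Bump = 5764802. G_5 = 5764801.
G_5 = 5764801. HB_7(5764801) = 7^(7 + 1). Bump = 134217728. G_6 = 134217727.
G_6 = 134217727. HB_8(134217727) = 7·8^8 + 7·8^7 + 7·8^6 + 7·8^5 + 7·8^4 + 7·8^3 + 7·8^2 + 7·8 + 7. Bump = 2749609303. G_7 = 2749609302.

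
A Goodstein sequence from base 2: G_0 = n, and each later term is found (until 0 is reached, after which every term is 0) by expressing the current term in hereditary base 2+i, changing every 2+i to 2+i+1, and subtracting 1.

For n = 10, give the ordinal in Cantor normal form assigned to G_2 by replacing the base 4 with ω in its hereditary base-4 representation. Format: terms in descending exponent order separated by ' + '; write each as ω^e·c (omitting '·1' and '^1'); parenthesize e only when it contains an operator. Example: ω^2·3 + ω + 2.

ω^(ω + 1) + 1

10 —HB2→ 2^(2 + 1) + 2 —bump→ 3^(3 + 1) + 3 = 84 —(−1)→ 83
83 —HB3→ 3^(3 + 1) + 2 —bump→ 4^(4 + 1) + 2 = 1026 —(−1)→ 1025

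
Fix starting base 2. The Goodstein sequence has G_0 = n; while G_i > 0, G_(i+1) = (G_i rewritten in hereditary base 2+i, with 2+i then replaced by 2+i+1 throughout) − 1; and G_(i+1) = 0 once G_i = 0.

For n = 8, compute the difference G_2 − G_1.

473

G_0 = 8. HB_2(8) = 2^(2 + 1). Bump = 81. G_1 = 80.
G_1 = 80. HB_3(80) = 2·3^3 + 2·3^2 + 2·3 + 2. Bump = 554. G_2 = 553.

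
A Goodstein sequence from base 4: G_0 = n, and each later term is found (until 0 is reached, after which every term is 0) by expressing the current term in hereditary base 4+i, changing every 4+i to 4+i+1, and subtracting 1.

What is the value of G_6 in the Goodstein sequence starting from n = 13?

21

step 0: 13 = 3·4 + 1; sub 5 for 4: 3·5 + 1; = 16; G_1 = 16−1 = 15
step 1: 15 = 3·5; sub 6 for 5: 3·6; = 18; G_2 = 18−1 = 17
step 2: 17 = 2·6 + 5; sub 7 for 6: 2·7 + 5; = 19; G_3 = 19−1 = 18
step 3: 18 = 2·7 + 4; sub 8 for 7: 2·8 + 4; = 20; G_4 = 20−1 = 19
step 4: 19 = 2·8 + 3; sub 9 for 8: 2·9 + 3; = 21; G_5 = 21−1 = 20
step 5: 20 = 2·9 + 2; sub 10 for 9: 2·10 + 2; = 22; G_6 = 22−1 = 21
step 6: 21 = 2·10 + 1; sub 11 for 10: 2·11 + 1; = 23; G_7 = 23−1 = 22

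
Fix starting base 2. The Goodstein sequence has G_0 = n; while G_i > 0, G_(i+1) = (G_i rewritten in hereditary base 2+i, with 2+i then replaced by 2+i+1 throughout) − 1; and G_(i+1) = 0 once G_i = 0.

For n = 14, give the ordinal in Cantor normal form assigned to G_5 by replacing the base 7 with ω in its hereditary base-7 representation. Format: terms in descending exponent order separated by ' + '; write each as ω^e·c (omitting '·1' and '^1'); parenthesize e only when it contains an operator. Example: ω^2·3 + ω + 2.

ω^(ω + 1) + ω^5·5 + ω^4·5 + ω^3·5 + ω^2·5 + ω·5 + 4

i=0: 14 = 2^(2 + 1) + 2^2 + 2 (b=2); 2→3: 3^(3 + 1) + 3^3 + 3 = 111; 111−1 = 110
i=1: 110 = 3^(3 + 1) + 3^3 + 2 (b=3); 3→4: 4^(4 + 1) + 4^4 + 2 = 1282; 1282−1 = 1281
i=2: 1281 = 4^(4 + 1) + 4^4 + 1 (b=4); 4→5: 5^(5 + 1) + 5^5 + 1 = 18751; 18751−1 = 18750
i=3: 18750 = 5^(5 + 1) + 5^5 (b=5); 5→6: 6^(6 + 1) + 6^6 = 326592; 326592−1 = 326591
i=4: 326591 = 6^(6 + 1) + 5·6^5 + 5·6^4 + 5·6^3 + 5·6^2 + 5·6 + 5 (b=6); 6→7: 7^(7 + 1) + 5·7^5 + 5·7^4 + 5·7^3 + 5·7^2 + 5·7 + 5 = 5862841; 5862841−1 = 5862840
i=5: 5862840 = 7^(7 + 1) + 5·7^5 + 5·7^4 + 5·7^3 + 5·7^2 + 5·7 + 4 (b=7); 7→8: 8^(8 + 1) + 5·8^5 + 5·8^4 + 5·8^3 + 5·8^2 + 5·8 + 4 = 134404972; 134404972−1 = 134404971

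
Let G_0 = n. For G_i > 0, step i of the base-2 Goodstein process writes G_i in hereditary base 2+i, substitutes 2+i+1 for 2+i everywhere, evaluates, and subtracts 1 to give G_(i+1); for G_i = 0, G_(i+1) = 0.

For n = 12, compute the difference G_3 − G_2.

12 —HB2→ 2^(2 + 1) + 2^2 —bump→ 3^(3 + 1) + 3^3 = 108 —(−1)→ 107
107 —HB3→ 3^(3 + 1) + 2·3^2 + 2·3 + 2 —bump→ 4^(4 + 1) + 2·4^2 + 2·4 + 2 = 1066 —(−1)→ 1065
1065 —HB4→ 4^(4 + 1) + 2·4^2 + 2·4 + 1 —bump→ 5^(5 + 1) + 2·5^2 + 2·5 + 1 = 15686 —(−1)→ 15685

14620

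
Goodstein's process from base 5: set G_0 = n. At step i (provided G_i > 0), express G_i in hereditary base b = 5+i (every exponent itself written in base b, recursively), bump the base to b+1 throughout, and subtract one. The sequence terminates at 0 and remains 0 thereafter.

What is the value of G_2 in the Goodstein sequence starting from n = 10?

11

G_0 = 10. HB_5(10) = 2·5. Bump = 12. G_1 = 11.
G_1 = 11. HB_6(11) = 6 + 5. Bump = 12. G_2 = 11.
G_2 = 11. HB_7(11) = 7 + 4. Bump = 12. G_3 = 11.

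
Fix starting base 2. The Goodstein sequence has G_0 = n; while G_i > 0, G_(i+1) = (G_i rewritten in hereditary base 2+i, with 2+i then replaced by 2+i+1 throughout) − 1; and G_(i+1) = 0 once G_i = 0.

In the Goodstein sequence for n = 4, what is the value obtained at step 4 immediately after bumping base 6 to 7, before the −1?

110

G_0=4  [base 2] 2^2  →[2↦3]→  3^3 = 27  −1 ⇒ G_1=26
G_1=26  [base 3] 2·3^2 + 2·3 + 2  →[3↦4]→  2·4^2 + 2·4 + 2 = 42  −1 ⇒ G_2=41
G_2=41  [base 4] 2·4^2 + 2·4 + 1  →[4↦5]→  2·5^2 + 2·5 + 1 = 61  −1 ⇒ G_3=60
G_3=60  [base 5] 2·5^2 + 2·5  →[5↦6]→  2·6^2 + 2·6 = 84  −1 ⇒ G_4=83
G_4=83  [base 6] 2·6^2 + 6 + 5  →[6↦7]→  2·7^2 + 7 + 5 = 110  −1 ⇒ G_5=109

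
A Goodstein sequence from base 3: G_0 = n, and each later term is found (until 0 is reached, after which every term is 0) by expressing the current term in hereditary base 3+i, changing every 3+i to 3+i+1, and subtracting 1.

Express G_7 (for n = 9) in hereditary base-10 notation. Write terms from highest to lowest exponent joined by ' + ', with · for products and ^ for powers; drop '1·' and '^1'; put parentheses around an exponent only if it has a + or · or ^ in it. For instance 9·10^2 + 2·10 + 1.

step 0: 9 = 3^2; sub 4 for 3: 4^2; = 16; G_1 = 16−1 = 15
step 1: 15 = 3·4 + 3; sub 5 for 4: 3·5 + 3; = 18; G_2 = 18−1 = 17
step 2: 17 = 3·5 + 2; sub 6 for 5: 3·6 + 2; = 20; G_3 = 20−1 = 19
step 3: 19 = 3·6 + 1; sub 7 for 6: 3·7 + 1; = 22; G_4 = 22−1 = 21
step 4: 21 = 3·7; sub 8 for 7: 3·8; = 24; G_5 = 24−1 = 23
step 5: 23 = 2·8 + 7; sub 9 for 8: 2·9 + 7; = 25; G_6 = 25−1 = 24
step 6: 24 = 2·9 + 6; sub 10 for 9: 2·10 + 6; = 26; G_7 = 26−1 = 25
step 7: 25 = 2·10 + 5; sub 11 for 10: 2·11 + 5; = 27; G_8 = 27−1 = 26

2·10 + 5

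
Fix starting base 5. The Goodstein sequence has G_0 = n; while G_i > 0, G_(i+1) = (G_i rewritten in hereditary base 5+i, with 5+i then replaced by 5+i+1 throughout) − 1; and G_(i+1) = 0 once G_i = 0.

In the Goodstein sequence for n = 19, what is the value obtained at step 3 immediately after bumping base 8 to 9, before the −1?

19 —HB5→ 3·5 + 4 —bump→ 3·6 + 4 = 22 —(−1)→ 21
21 —HB6→ 3·6 + 3 —bump→ 3·7 + 3 = 24 —(−1)→ 23
23 —HB7→ 3·7 + 2 —bump→ 3·8 + 2 = 26 —(−1)→ 25
25 —HB8→ 3·8 + 1 —bump→ 3·9 + 1 = 28 —(−1)→ 27

28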